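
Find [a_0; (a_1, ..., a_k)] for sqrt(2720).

Write x_i = (sqrt(2720) + m_i)/d_i with (m_0, d_0) = (0, 1). a_0 = floor(sqrt(2720)) = 52, since 52^2 = 2704 <= 2720 < 2809 = 53^2.
Iterate m_{i+1} = d_i*a_i - m_i, d_{i+1} = (2720 - m_{i+1}^2)/d_i, a_{i+1} = floor((a_0 + m_{i+1})/d_{i+1}):
  m_1 = 1*52 - 0 = 52, d_1 = (2720 - 52^2)/1 = 16/1 = 16, a_1 = floor((52 + 52)/16) = 6.
  m_2 = 16*6 - 52 = 44, d_2 = (2720 - 44^2)/16 = 784/16 = 49, a_2 = floor((52 + 44)/49) = 1.
  m_3 = 49*1 - 44 = 5, d_3 = (2720 - 5^2)/49 = 2695/49 = 55, a_3 = floor((52 + 5)/55) = 1.
  m_4 = 55*1 - 5 = 50, d_4 = (2720 - 50^2)/55 = 220/55 = 4, a_4 = floor((52 + 50)/4) = 25.
  m_5 = 4*25 - 50 = 50, d_5 = (2720 - 50^2)/4 = 220/4 = 55, a_5 = floor((52 + 50)/55) = 1.
  m_6 = 55*1 - 50 = 5, d_6 = (2720 - 5^2)/55 = 2695/55 = 49, a_6 = floor((52 + 5)/49) = 1.
  m_7 = 49*1 - 5 = 44, d_7 = (2720 - 44^2)/49 = 784/49 = 16, a_7 = floor((52 + 44)/16) = 6.
  m_8 = 16*6 - 44 = 52, d_8 = (2720 - 52^2)/16 = 16/16 = 1, a_8 = floor((52 + 52)/1) = 104.
  m_9 = 1*104 - 52 = 52, d_9 = (2720 - 52^2)/1 = 16/1 = 16: (m_9, d_9) = (m_1, d_1) = (52, 16), so from here the quotients repeat a_1, ..., a_8; the period length is 8.
Hence the expansion of sqrt(2720) is a_0 = 52 followed by the repeating block 6, 1, 1, 25, 1, 1, 6, 104 (period 8).

[52; (6, 1, 1, 25, 1, 1, 6, 104)]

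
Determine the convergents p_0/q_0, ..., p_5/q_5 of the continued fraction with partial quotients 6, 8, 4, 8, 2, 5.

Using the convergent recurrence p_i = a_i*p_{i-1} + p_{i-2}, q_i = a_i*q_{i-1} + q_{i-2} with p_{-2}=0, p_{-1}=1, q_{-2}=1, q_{-1}=0:
  i=0: a_0=6, p_0 = 6*1 + 0 = 6, q_0 = 6*0 + 1 = 1.
  i=1: a_1=8, p_1 = 8*6 + 1 = 49, q_1 = 8*1 + 0 = 8.
  i=2: a_2=4, p_2 = 4*49 + 6 = 202, q_2 = 4*8 + 1 = 33.
  i=3: a_3=8, p_3 = 8*202 + 49 = 1665, q_3 = 8*33 + 8 = 272.
  i=4: a_4=2, p_4 = 2*1665 + 202 = 3532, q_4 = 2*272 + 33 = 577.
  i=5: a_5=5, p_5 = 5*3532 + 1665 = 19325, q_5 = 5*577 + 272 = 3157.

6/1, 49/8, 202/33, 1665/272, 3532/577, 19325/3157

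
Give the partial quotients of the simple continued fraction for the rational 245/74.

Run the Euclidean algorithm on 245 and 74; the successive quotients are the partial quotients a_0, a_1, ... (each step inverts the fractional part left over by the previous one):
  245 = 3*74 + 23, so a_0 = 3.
  74 = 3*23 + 5, so a_1 = 3.
  23 = 4*5 + 3, so a_2 = 4.
  5 = 1*3 + 2, so a_3 = 1.
  3 = 1*2 + 1, so a_4 = 1.
  2 = 2*1 + 0, so a_5 = 2.
The remainder reaches 0 after 6 divisions, so the expansion has 6 partial quotients, read off in order.

[3; 3, 4, 1, 1, 2]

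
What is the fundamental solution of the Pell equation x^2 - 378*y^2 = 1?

(x, y) = (8749, 450)

First expand sqrt(378) as a continued fraction. With x_i = (sqrt(378) + m_i)/d_i and (m_0, d_0) = (0, 1): a_0 = floor(sqrt(378)) = 19, since 19^2 = 361 <= 378 < 400 = 20^2.
Iterate m_{i+1} = d_i*a_i - m_i, d_{i+1} = (378 - m_{i+1}^2)/d_i, a_{i+1} = floor((a_0 + m_{i+1})/d_{i+1}):
  m_1 = 1*19 - 0 = 19, d_1 = (378 - 19^2)/1 = 17/1 = 17, a_1 = floor((19 + 19)/17) = 2.
  m_2 = 17*2 - 19 = 15, d_2 = (378 - 15^2)/17 = 153/17 = 9, a_2 = floor((19 + 15)/9) = 3.
  m_3 = 9*3 - 15 = 12, d_3 = (378 - 12^2)/9 = 234/9 = 26, a_3 = floor((19 + 12)/26) = 1.
  m_4 = 26*1 - 12 = 14, d_4 = (378 - 14^2)/26 = 182/26 = 7, a_4 = floor((19 + 14)/7) = 4.
  m_5 = 7*4 - 14 = 14, d_5 = (378 - 14^2)/7 = 182/7 = 26, a_5 = floor((19 + 14)/26) = 1.
  m_6 = 26*1 - 14 = 12, d_6 = (378 - 12^2)/26 = 234/26 = 9, a_6 = floor((19 + 12)/9) = 3.
  m_7 = 9*3 - 12 = 15, d_7 = (378 - 15^2)/9 = 153/9 = 17, a_7 = floor((19 + 15)/17) = 2.
  m_8 = 17*2 - 15 = 19, d_8 = (378 - 19^2)/17 = 17/17 = 1, a_8 = floor((19 + 19)/1) = 38.
  m_9 = 1*38 - 19 = 19, d_9 = (378 - 19^2)/1 = 17/1 = 17: (m_9, d_9) = (m_1, d_1) = (19, 17), so from here the quotients repeat a_1, ..., a_8; the period length is 8.
So sqrt(378) = [19; (2, 3, 1, 4, 1, 3, 2, 38)] with period length k = 8.
k is even, so the fundamental solution of x^2 - 378y^2 = 1 is (p_{k-1}, q_{k-1}) = (p_7, q_7); compute convergents through index 7.
Convergents (p_i = a_i*p_{i-1} + p_{i-2}, q_i = a_i*q_{i-1} + q_{i-2} with p_{-2}=0, p_{-1}=1, q_{-2}=1, q_{-1}=0):
  i=0: a_0=19, p_0 = 19*1 + 0 = 19, q_0 = 19*0 + 1 = 1.
  i=1: a_1=2, p_1 = 2*19 + 1 = 39, q_1 = 2*1 + 0 = 2.
  i=2: a_2=3, p_2 = 3*39 + 19 = 136, q_2 = 3*2 + 1 = 7.
  i=3: a_3=1, p_3 = 1*136 + 39 = 175, q_3 = 1*7 + 2 = 9.
  i=4: a_4=4, p_4 = 4*175 + 136 = 836, q_4 = 4*9 + 7 = 43.
  i=5: a_5=1, p_5 = 1*836 + 175 = 1011, q_5 = 1*43 + 9 = 52.
  i=6: a_6=3, p_6 = 3*1011 + 836 = 3869, q_6 = 3*52 + 43 = 199.
  i=7: a_7=2, p_7 = 2*3869 + 1011 = 8749, q_7 = 2*199 + 52 = 450.
Check: 8749^2 - 378*450^2 = 76545001 - 76545000 = 1, so (x, y) = (8749, 450) solves the equation, and by the theorem it is the least positive solution.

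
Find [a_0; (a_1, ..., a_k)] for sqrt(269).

[16; (2, 2, 32)]

Write x_i = (sqrt(269) + m_i)/d_i with (m_0, d_0) = (0, 1). a_0 = floor(sqrt(269)) = 16, since 16^2 = 256 <= 269 < 289 = 17^2.
Iterate m_{i+1} = d_i*a_i - m_i, d_{i+1} = (269 - m_{i+1}^2)/d_i, a_{i+1} = floor((a_0 + m_{i+1})/d_{i+1}):
  m_1 = 1*16 - 0 = 16, d_1 = (269 - 16^2)/1 = 13/1 = 13, a_1 = floor((16 + 16)/13) = 2.
  m_2 = 13*2 - 16 = 10, d_2 = (269 - 10^2)/13 = 169/13 = 13, a_2 = floor((16 + 10)/13) = 2.
  m_3 = 13*2 - 10 = 16, d_3 = (269 - 16^2)/13 = 13/13 = 1, a_3 = floor((16 + 16)/1) = 32.
  m_4 = 1*32 - 16 = 16, d_4 = (269 - 16^2)/1 = 13/1 = 13: (m_4, d_4) = (m_1, d_1) = (16, 13), so from here the quotients repeat a_1, ..., a_3; the period length is 3.
Hence the expansion of sqrt(269) is a_0 = 16 followed by the repeating block 2, 2, 32 (period 3).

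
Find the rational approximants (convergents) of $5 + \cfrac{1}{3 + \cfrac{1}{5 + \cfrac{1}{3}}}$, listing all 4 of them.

5/1, 16/3, 85/16, 271/51

Using the convergent recurrence p_i = a_i*p_{i-1} + p_{i-2}, q_i = a_i*q_{i-1} + q_{i-2} with p_{-2}=0, p_{-1}=1, q_{-2}=1, q_{-1}=0:
  i=0: a_0=5, p_0 = 5*1 + 0 = 5, q_0 = 5*0 + 1 = 1.
  i=1: a_1=3, p_1 = 3*5 + 1 = 16, q_1 = 3*1 + 0 = 3.
  i=2: a_2=5, p_2 = 5*16 + 5 = 85, q_2 = 5*3 + 1 = 16.
  i=3: a_3=3, p_3 = 3*85 + 16 = 271, q_3 = 3*16 + 3 = 51.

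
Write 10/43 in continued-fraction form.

[0; 4, 3, 3]

Run the Euclidean algorithm on 10 and 43; the successive quotients are the partial quotients a_0, a_1, ... (each step inverts the fractional part left over by the previous one):
  10 = 0*43 + 10, so a_0 = 0.
  43 = 4*10 + 3, so a_1 = 4.
  10 = 3*3 + 1, so a_2 = 3.
  3 = 3*1 + 0, so a_3 = 3.
The remainder reaches 0 after 4 divisions, so the expansion has 4 partial quotients, read off in order.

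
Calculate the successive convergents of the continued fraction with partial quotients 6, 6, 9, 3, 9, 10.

Using the convergent recurrence p_i = a_i*p_{i-1} + p_{i-2}, q_i = a_i*q_{i-1} + q_{i-2} with p_{-2}=0, p_{-1}=1, q_{-2}=1, q_{-1}=0:
  i=0: a_0=6, p_0 = 6*1 + 0 = 6, q_0 = 6*0 + 1 = 1.
  i=1: a_1=6, p_1 = 6*6 + 1 = 37, q_1 = 6*1 + 0 = 6.
  i=2: a_2=9, p_2 = 9*37 + 6 = 339, q_2 = 9*6 + 1 = 55.
  i=3: a_3=3, p_3 = 3*339 + 37 = 1054, q_3 = 3*55 + 6 = 171.
  i=4: a_4=9, p_4 = 9*1054 + 339 = 9825, q_4 = 9*171 + 55 = 1594.
  i=5: a_5=10, p_5 = 10*9825 + 1054 = 99304, q_5 = 10*1594 + 171 = 16111.

6/1, 37/6, 339/55, 1054/171, 9825/1594, 99304/16111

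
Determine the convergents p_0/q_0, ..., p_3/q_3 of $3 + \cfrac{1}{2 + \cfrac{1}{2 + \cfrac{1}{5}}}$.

3/1, 7/2, 17/5, 92/27

Using the convergent recurrence p_i = a_i*p_{i-1} + p_{i-2}, q_i = a_i*q_{i-1} + q_{i-2} with p_{-2}=0, p_{-1}=1, q_{-2}=1, q_{-1}=0:
  i=0: a_0=3, p_0 = 3*1 + 0 = 3, q_0 = 3*0 + 1 = 1.
  i=1: a_1=2, p_1 = 2*3 + 1 = 7, q_1 = 2*1 + 0 = 2.
  i=2: a_2=2, p_2 = 2*7 + 3 = 17, q_2 = 2*2 + 1 = 5.
  i=3: a_3=5, p_3 = 5*17 + 7 = 92, q_3 = 5*5 + 2 = 27.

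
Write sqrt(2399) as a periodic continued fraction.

Write x_i = (sqrt(2399) + m_i)/d_i with (m_0, d_0) = (0, 1). a_0 = floor(sqrt(2399)) = 48, since 48^2 = 2304 <= 2399 < 2401 = 49^2.
Iterate m_{i+1} = d_i*a_i - m_i, d_{i+1} = (2399 - m_{i+1}^2)/d_i, a_{i+1} = floor((a_0 + m_{i+1})/d_{i+1}):
  m_1 = 1*48 - 0 = 48, d_1 = (2399 - 48^2)/1 = 95/1 = 95, a_1 = floor((48 + 48)/95) = 1.
  m_2 = 95*1 - 48 = 47, d_2 = (2399 - 47^2)/95 = 190/95 = 2, a_2 = floor((48 + 47)/2) = 47.
  m_3 = 2*47 - 47 = 47, d_3 = (2399 - 47^2)/2 = 190/2 = 95, a_3 = floor((48 + 47)/95) = 1.
  m_4 = 95*1 - 47 = 48, d_4 = (2399 - 48^2)/95 = 95/95 = 1, a_4 = floor((48 + 48)/1) = 96.
  m_5 = 1*96 - 48 = 48, d_5 = (2399 - 48^2)/1 = 95/1 = 95: (m_5, d_5) = (m_1, d_1) = (48, 95), so from here the quotients repeat a_1, ..., a_4; the period length is 4.
Hence the expansion of sqrt(2399) is a_0 = 48 followed by the repeating block 1, 47, 1, 96 (period 4).

[48; (1, 47, 1, 96)]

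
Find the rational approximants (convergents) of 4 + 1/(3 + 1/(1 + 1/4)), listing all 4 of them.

Using the convergent recurrence p_i = a_i*p_{i-1} + p_{i-2}, q_i = a_i*q_{i-1} + q_{i-2} with p_{-2}=0, p_{-1}=1, q_{-2}=1, q_{-1}=0:
  i=0: a_0=4, p_0 = 4*1 + 0 = 4, q_0 = 4*0 + 1 = 1.
  i=1: a_1=3, p_1 = 3*4 + 1 = 13, q_1 = 3*1 + 0 = 3.
  i=2: a_2=1, p_2 = 1*13 + 4 = 17, q_2 = 1*3 + 1 = 4.
  i=3: a_3=4, p_3 = 4*17 + 13 = 81, q_3 = 4*4 + 3 = 19.

4/1, 13/3, 17/4, 81/19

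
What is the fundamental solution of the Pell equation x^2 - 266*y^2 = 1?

(x, y) = (685, 42)

First expand sqrt(266) as a continued fraction. With x_i = (sqrt(266) + m_i)/d_i and (m_0, d_0) = (0, 1): a_0 = floor(sqrt(266)) = 16, since 16^2 = 256 <= 266 < 289 = 17^2.
Iterate m_{i+1} = d_i*a_i - m_i, d_{i+1} = (266 - m_{i+1}^2)/d_i, a_{i+1} = floor((a_0 + m_{i+1})/d_{i+1}):
  m_1 = 1*16 - 0 = 16, d_1 = (266 - 16^2)/1 = 10/1 = 10, a_1 = floor((16 + 16)/10) = 3.
  m_2 = 10*3 - 16 = 14, d_2 = (266 - 14^2)/10 = 70/10 = 7, a_2 = floor((16 + 14)/7) = 4.
  m_3 = 7*4 - 14 = 14, d_3 = (266 - 14^2)/7 = 70/7 = 10, a_3 = floor((16 + 14)/10) = 3.
  m_4 = 10*3 - 14 = 16, d_4 = (266 - 16^2)/10 = 10/10 = 1, a_4 = floor((16 + 16)/1) = 32.
  m_5 = 1*32 - 16 = 16, d_5 = (266 - 16^2)/1 = 10/1 = 10: (m_5, d_5) = (m_1, d_1) = (16, 10), so from here the quotients repeat a_1, ..., a_4; the period length is 4.
So sqrt(266) = [16; (3, 4, 3, 32)] with period length k = 4.
k is even, so the fundamental solution of x^2 - 266y^2 = 1 is (p_{k-1}, q_{k-1}) = (p_3, q_3); compute convergents through index 3.
Convergents (p_i = a_i*p_{i-1} + p_{i-2}, q_i = a_i*q_{i-1} + q_{i-2} with p_{-2}=0, p_{-1}=1, q_{-2}=1, q_{-1}=0):
  i=0: a_0=16, p_0 = 16*1 + 0 = 16, q_0 = 16*0 + 1 = 1.
  i=1: a_1=3, p_1 = 3*16 + 1 = 49, q_1 = 3*1 + 0 = 3.
  i=2: a_2=4, p_2 = 4*49 + 16 = 212, q_2 = 4*3 + 1 = 13.
  i=3: a_3=3, p_3 = 3*212 + 49 = 685, q_3 = 3*13 + 3 = 42.
Check: 685^2 - 266*42^2 = 469225 - 469224 = 1, so (x, y) = (685, 42) solves the equation, and by the theorem it is the least positive solution.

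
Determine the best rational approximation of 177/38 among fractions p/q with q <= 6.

14/3

Expand x = 177/38 as a continued fraction with the Euclidean algorithm:
  177 = 4*38 + 25, so a_0 = 4.
  38 = 1*25 + 13, so a_1 = 1.
  25 = 1*13 + 12, so a_2 = 1.
  13 = 1*12 + 1, so a_3 = 1.
  12 = 12*1 + 0, so a_4 = 12.
so x = [4; 1, 1, 1, 12].
Convergents (p_i = a_i*p_{i-1} + p_{i-2}, q_i = a_i*q_{i-1} + q_{i-2} with p_{-2}=0, p_{-1}=1, q_{-2}=1, q_{-1}=0), until the denominator exceeds 6:
  i=0: a_0=4, p_0 = 4*1 + 0 = 4, q_0 = 4*0 + 1 = 1.
  i=1: a_1=1, p_1 = 1*4 + 1 = 5, q_1 = 1*1 + 0 = 1.
  i=2: a_2=1, p_2 = 1*5 + 4 = 9, q_2 = 1*1 + 1 = 2.
  i=3: a_3=1, p_3 = 1*9 + 5 = 14, q_3 = 1*2 + 1 = 3.
  i=4: a_4=12, p_4 = 12*14 + 9 = 177, q_4 = 12*3 + 2 = 38.
q_4 = 38 > 6, so the last convergent with denominator <= 6 is p_3/q_3 = 14/3.
The closest fraction with denominator <= 6 is either p_3/q_3 or the intermediate fraction (k*p_3 + p_2)/(k*q_3 + q_2) with the largest k >= 1 whose denominator stays <= 6; these approach x as k grows, and every other convergent or intermediate fraction in range is farther away.
Largest k: floor((6 - q_2)/q_3) = floor((6 - 2)/3) = 1.
That gives (1*14 + 9)/(1*3 + 2) = 23/5.
Compare the errors: |x - 14/3| = |177*3 - 14*38|/(38*3) = 1/114, and |x - 23/5| = |177*5 - 23*38|/(38*5) = 11/190.
Cross-multiplying, 1*190 = 190 < 1254 = 11*114, so 1/114 is smaller: the convergent 14/3 is closer to x than 23/5.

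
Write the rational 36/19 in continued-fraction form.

[1; 1, 8, 2]

Run the Euclidean algorithm on 36 and 19; the successive quotients are the partial quotients a_0, a_1, ... (each step inverts the fractional part left over by the previous one):
  36 = 1*19 + 17, so a_0 = 1.
  19 = 1*17 + 2, so a_1 = 1.
  17 = 8*2 + 1, so a_2 = 8.
  2 = 2*1 + 0, so a_3 = 2.
The remainder reaches 0 after 4 divisions, so the expansion has 4 partial quotients, read off in order.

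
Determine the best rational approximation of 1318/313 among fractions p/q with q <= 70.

80/19

Expand x = 1318/313 as a continued fraction with the Euclidean algorithm:
  1318 = 4*313 + 66, so a_0 = 4.
  313 = 4*66 + 49, so a_1 = 4.
  66 = 1*49 + 17, so a_2 = 1.
  49 = 2*17 + 15, so a_3 = 2.
  17 = 1*15 + 2, so a_4 = 1.
  15 = 7*2 + 1, so a_5 = 7.
  2 = 2*1 + 0, so a_6 = 2.
so x = [4; 4, 1, 2, 1, 7, 2].
Convergents (p_i = a_i*p_{i-1} + p_{i-2}, q_i = a_i*q_{i-1} + q_{i-2} with p_{-2}=0, p_{-1}=1, q_{-2}=1, q_{-1}=0), until the denominator exceeds 70:
  i=0: a_0=4, p_0 = 4*1 + 0 = 4, q_0 = 4*0 + 1 = 1.
  i=1: a_1=4, p_1 = 4*4 + 1 = 17, q_1 = 4*1 + 0 = 4.
  i=2: a_2=1, p_2 = 1*17 + 4 = 21, q_2 = 1*4 + 1 = 5.
  i=3: a_3=2, p_3 = 2*21 + 17 = 59, q_3 = 2*5 + 4 = 14.
  i=4: a_4=1, p_4 = 1*59 + 21 = 80, q_4 = 1*14 + 5 = 19.
  i=5: a_5=7, p_5 = 7*80 + 59 = 619, q_5 = 7*19 + 14 = 147.
q_5 = 147 > 70, so the last convergent with denominator <= 70 is p_4/q_4 = 80/19.
The closest fraction with denominator <= 70 is either p_4/q_4 or the intermediate fraction (k*p_4 + p_3)/(k*q_4 + q_3) with the largest k >= 1 whose denominator stays <= 70; these approach x as k grows, and every other convergent or intermediate fraction in range is farther away.
Largest k: floor((70 - q_3)/q_4) = floor((70 - 14)/19) = 2.
That gives (2*80 + 59)/(2*19 + 14) = 219/52.
Compare the errors: |x - 80/19| = |1318*19 - 80*313|/(313*19) = 2/5947, and |x - 219/52| = |1318*52 - 219*313|/(313*52) = 11/16276.
Cross-multiplying, 2*16276 = 32552 < 65417 = 11*5947, so 2/5947 is smaller: the convergent 80/19 is closer to x than 219/52.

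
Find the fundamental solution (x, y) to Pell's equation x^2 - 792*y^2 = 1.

First expand sqrt(792) as a continued fraction. With x_i = (sqrt(792) + m_i)/d_i and (m_0, d_0) = (0, 1): a_0 = floor(sqrt(792)) = 28, since 28^2 = 784 <= 792 < 841 = 29^2.
Iterate m_{i+1} = d_i*a_i - m_i, d_{i+1} = (792 - m_{i+1}^2)/d_i, a_{i+1} = floor((a_0 + m_{i+1})/d_{i+1}):
  m_1 = 1*28 - 0 = 28, d_1 = (792 - 28^2)/1 = 8/1 = 8, a_1 = floor((28 + 28)/8) = 7.
  m_2 = 8*7 - 28 = 28, d_2 = (792 - 28^2)/8 = 8/8 = 1, a_2 = floor((28 + 28)/1) = 56.
  m_3 = 1*56 - 28 = 28, d_3 = (792 - 28^2)/1 = 8/1 = 8: (m_3, d_3) = (m_1, d_1) = (28, 8), so from here the quotients repeat a_1, a_2; the period length is 2.
So sqrt(792) = [28; (7, 56)] with period length k = 2.
k is even, so the fundamental solution of x^2 - 792y^2 = 1 is (p_{k-1}, q_{k-1}) = (p_1, q_1); compute convergents through index 1.
Convergents (p_i = a_i*p_{i-1} + p_{i-2}, q_i = a_i*q_{i-1} + q_{i-2} with p_{-2}=0, p_{-1}=1, q_{-2}=1, q_{-1}=0):
  i=0: a_0=28, p_0 = 28*1 + 0 = 28, q_0 = 28*0 + 1 = 1.
  i=1: a_1=7, p_1 = 7*28 + 1 = 197, q_1 = 7*1 + 0 = 7.
Check: 197^2 - 792*7^2 = 38809 - 38808 = 1, so (x, y) = (197, 7) solves the equation, and by the theorem it is the least positive solution.

(x, y) = (197, 7)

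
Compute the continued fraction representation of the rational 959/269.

[3; 1, 1, 3, 2, 1, 11]

Run the Euclidean algorithm on 959 and 269; the successive quotients are the partial quotients a_0, a_1, ... (each step inverts the fractional part left over by the previous one):
  959 = 3*269 + 152, so a_0 = 3.
  269 = 1*152 + 117, so a_1 = 1.
  152 = 1*117 + 35, so a_2 = 1.
  117 = 3*35 + 12, so a_3 = 3.
  35 = 2*12 + 11, so a_4 = 2.
  12 = 1*11 + 1, so a_5 = 1.
  11 = 11*1 + 0, so a_6 = 11.
The remainder reaches 0 after 7 divisions, so the expansion has 7 partial quotients, read off in order.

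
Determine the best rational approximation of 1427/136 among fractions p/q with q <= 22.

21/2

Expand x = 1427/136 as a continued fraction with the Euclidean algorithm:
  1427 = 10*136 + 67, so a_0 = 10.
  136 = 2*67 + 2, so a_1 = 2.
  67 = 33*2 + 1, so a_2 = 33.
  2 = 2*1 + 0, so a_3 = 2.
so x = [10; 2, 33, 2].
Convergents (p_i = a_i*p_{i-1} + p_{i-2}, q_i = a_i*q_{i-1} + q_{i-2} with p_{-2}=0, p_{-1}=1, q_{-2}=1, q_{-1}=0), until the denominator exceeds 22:
  i=0: a_0=10, p_0 = 10*1 + 0 = 10, q_0 = 10*0 + 1 = 1.
  i=1: a_1=2, p_1 = 2*10 + 1 = 21, q_1 = 2*1 + 0 = 2.
  i=2: a_2=33, p_2 = 33*21 + 10 = 703, q_2 = 33*2 + 1 = 67.
q_2 = 67 > 22, so the last convergent with denominator <= 22 is p_1/q_1 = 21/2.
The closest fraction with denominator <= 22 is either p_1/q_1 or the intermediate fraction (k*p_1 + p_0)/(k*q_1 + q_0) with the largest k >= 1 whose denominator stays <= 22; these approach x as k grows, and every other convergent or intermediate fraction in range is farther away.
Largest k: floor((22 - q_0)/q_1) = floor((22 - 1)/2) = 10.
That gives (10*21 + 10)/(10*2 + 1) = 220/21.
Compare the errors: |x - 21/2| = |1427*2 - 21*136|/(136*2) = 2/272, and |x - 220/21| = |1427*21 - 220*136|/(136*21) = 47/2856.
Cross-multiplying, 2*2856 = 5712 < 12784 = 47*272, so 2/272 is smaller: the convergent 21/2 is closer to x than 220/21.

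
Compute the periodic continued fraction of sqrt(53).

[7; (3, 1, 1, 3, 14)]

Write x_i = (sqrt(53) + m_i)/d_i with (m_0, d_0) = (0, 1). a_0 = floor(sqrt(53)) = 7, since 7^2 = 49 <= 53 < 64 = 8^2.
Iterate m_{i+1} = d_i*a_i - m_i, d_{i+1} = (53 - m_{i+1}^2)/d_i, a_{i+1} = floor((a_0 + m_{i+1})/d_{i+1}):
  m_1 = 1*7 - 0 = 7, d_1 = (53 - 7^2)/1 = 4/1 = 4, a_1 = floor((7 + 7)/4) = 3.
  m_2 = 4*3 - 7 = 5, d_2 = (53 - 5^2)/4 = 28/4 = 7, a_2 = floor((7 + 5)/7) = 1.
  m_3 = 7*1 - 5 = 2, d_3 = (53 - 2^2)/7 = 49/7 = 7, a_3 = floor((7 + 2)/7) = 1.
  m_4 = 7*1 - 2 = 5, d_4 = (53 - 5^2)/7 = 28/7 = 4, a_4 = floor((7 + 5)/4) = 3.
  m_5 = 4*3 - 5 = 7, d_5 = (53 - 7^2)/4 = 4/4 = 1, a_5 = floor((7 + 7)/1) = 14.
  m_6 = 1*14 - 7 = 7, d_6 = (53 - 7^2)/1 = 4/1 = 4: (m_6, d_6) = (m_1, d_1) = (7, 4), so from here the quotients repeat a_1, ..., a_5; the period length is 5.
Hence the expansion of sqrt(53) is a_0 = 7 followed by the repeating block 3, 1, 1, 3, 14 (period 5).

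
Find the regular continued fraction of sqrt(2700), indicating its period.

Write x_i = (sqrt(2700) + m_i)/d_i with (m_0, d_0) = (0, 1). a_0 = floor(sqrt(2700)) = 51, since 51^2 = 2601 <= 2700 < 2704 = 52^2.
Iterate m_{i+1} = d_i*a_i - m_i, d_{i+1} = (2700 - m_{i+1}^2)/d_i, a_{i+1} = floor((a_0 + m_{i+1})/d_{i+1}):
  m_1 = 1*51 - 0 = 51, d_1 = (2700 - 51^2)/1 = 99/1 = 99, a_1 = floor((51 + 51)/99) = 1.
  m_2 = 99*1 - 51 = 48, d_2 = (2700 - 48^2)/99 = 396/99 = 4, a_2 = floor((51 + 48)/4) = 24.
  m_3 = 4*24 - 48 = 48, d_3 = (2700 - 48^2)/4 = 396/4 = 99, a_3 = floor((51 + 48)/99) = 1.
  m_4 = 99*1 - 48 = 51, d_4 = (2700 - 51^2)/99 = 99/99 = 1, a_4 = floor((51 + 51)/1) = 102.
  m_5 = 1*102 - 51 = 51, d_5 = (2700 - 51^2)/1 = 99/1 = 99: (m_5, d_5) = (m_1, d_1) = (51, 99), so from here the quotients repeat a_1, ..., a_4; the period length is 4.
Hence the expansion of sqrt(2700) is a_0 = 51 followed by the repeating block 1, 24, 1, 102 (period 4).

[51; (1, 24, 1, 102)]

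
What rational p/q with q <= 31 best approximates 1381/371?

Expand x = 1381/371 as a continued fraction with the Euclidean algorithm:
  1381 = 3*371 + 268, so a_0 = 3.
  371 = 1*268 + 103, so a_1 = 1.
  268 = 2*103 + 62, so a_2 = 2.
  103 = 1*62 + 41, so a_3 = 1.
  62 = 1*41 + 21, so a_4 = 1.
  41 = 1*21 + 20, so a_5 = 1.
  21 = 1*20 + 1, so a_6 = 1.
  20 = 20*1 + 0, so a_7 = 20.
so x = [3; 1, 2, 1, 1, 1, 1, 20].
Convergents (p_i = a_i*p_{i-1} + p_{i-2}, q_i = a_i*q_{i-1} + q_{i-2} with p_{-2}=0, p_{-1}=1, q_{-2}=1, q_{-1}=0), until the denominator exceeds 31:
  i=0: a_0=3, p_0 = 3*1 + 0 = 3, q_0 = 3*0 + 1 = 1.
  i=1: a_1=1, p_1 = 1*3 + 1 = 4, q_1 = 1*1 + 0 = 1.
  i=2: a_2=2, p_2 = 2*4 + 3 = 11, q_2 = 2*1 + 1 = 3.
  i=3: a_3=1, p_3 = 1*11 + 4 = 15, q_3 = 1*3 + 1 = 4.
  i=4: a_4=1, p_4 = 1*15 + 11 = 26, q_4 = 1*4 + 3 = 7.
  i=5: a_5=1, p_5 = 1*26 + 15 = 41, q_5 = 1*7 + 4 = 11.
  i=6: a_6=1, p_6 = 1*41 + 26 = 67, q_6 = 1*11 + 7 = 18.
  i=7: a_7=20, p_7 = 20*67 + 41 = 1381, q_7 = 20*18 + 11 = 371.
q_7 = 371 > 31, so the last convergent with denominator <= 31 is p_6/q_6 = 67/18.
The closest fraction with denominator <= 31 is either p_6/q_6 or the intermediate fraction (k*p_6 + p_5)/(k*q_6 + q_5) with the largest k >= 1 whose denominator stays <= 31; these approach x as k grows, and every other convergent or intermediate fraction in range is farther away.
Largest k: floor((31 - q_5)/q_6) = floor((31 - 11)/18) = 1.
That gives (1*67 + 41)/(1*18 + 11) = 108/29.
Compare the errors: |x - 67/18| = |1381*18 - 67*371|/(371*18) = 1/6678, and |x - 108/29| = |1381*29 - 108*371|/(371*29) = 19/10759.
Cross-multiplying, 1*10759 = 10759 < 126882 = 19*6678, so 1/6678 is smaller: the convergent 67/18 is closer to x than 108/29.

67/18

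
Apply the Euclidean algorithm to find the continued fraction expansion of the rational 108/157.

Run the Euclidean algorithm on 108 and 157; the successive quotients are the partial quotients a_0, a_1, ... (each step inverts the fractional part left over by the previous one):
  108 = 0*157 + 108, so a_0 = 0.
  157 = 1*108 + 49, so a_1 = 1.
  108 = 2*49 + 10, so a_2 = 2.
  49 = 4*10 + 9, so a_3 = 4.
  10 = 1*9 + 1, so a_4 = 1.
  9 = 9*1 + 0, so a_5 = 9.
The remainder reaches 0 after 6 divisions, so the expansion has 6 partial quotients, read off in order.

[0; 1, 2, 4, 1, 9]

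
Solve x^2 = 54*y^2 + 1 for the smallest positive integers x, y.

First expand sqrt(54) as a continued fraction. With x_i = (sqrt(54) + m_i)/d_i and (m_0, d_0) = (0, 1): a_0 = floor(sqrt(54)) = 7, since 7^2 = 49 <= 54 < 64 = 8^2.
Iterate m_{i+1} = d_i*a_i - m_i, d_{i+1} = (54 - m_{i+1}^2)/d_i, a_{i+1} = floor((a_0 + m_{i+1})/d_{i+1}):
  m_1 = 1*7 - 0 = 7, d_1 = (54 - 7^2)/1 = 5/1 = 5, a_1 = floor((7 + 7)/5) = 2.
  m_2 = 5*2 - 7 = 3, d_2 = (54 - 3^2)/5 = 45/5 = 9, a_2 = floor((7 + 3)/9) = 1.
  m_3 = 9*1 - 3 = 6, d_3 = (54 - 6^2)/9 = 18/9 = 2, a_3 = floor((7 + 6)/2) = 6.
  m_4 = 2*6 - 6 = 6, d_4 = (54 - 6^2)/2 = 18/2 = 9, a_4 = floor((7 + 6)/9) = 1.
  m_5 = 9*1 - 6 = 3, d_5 = (54 - 3^2)/9 = 45/9 = 5, a_5 = floor((7 + 3)/5) = 2.
  m_6 = 5*2 - 3 = 7, d_6 = (54 - 7^2)/5 = 5/5 = 1, a_6 = floor((7 + 7)/1) = 14.
  m_7 = 1*14 - 7 = 7, d_7 = (54 - 7^2)/1 = 5/1 = 5: (m_7, d_7) = (m_1, d_1) = (7, 5), so from here the quotients repeat a_1, ..., a_6; the period length is 6.
So sqrt(54) = [7; (2, 1, 6, 1, 2, 14)] with period length k = 6.
k is even, so the fundamental solution of x^2 - 54y^2 = 1 is (p_{k-1}, q_{k-1}) = (p_5, q_5); compute convergents through index 5.
Convergents (p_i = a_i*p_{i-1} + p_{i-2}, q_i = a_i*q_{i-1} + q_{i-2} with p_{-2}=0, p_{-1}=1, q_{-2}=1, q_{-1}=0):
  i=0: a_0=7, p_0 = 7*1 + 0 = 7, q_0 = 7*0 + 1 = 1.
  i=1: a_1=2, p_1 = 2*7 + 1 = 15, q_1 = 2*1 + 0 = 2.
  i=2: a_2=1, p_2 = 1*15 + 7 = 22, q_2 = 1*2 + 1 = 3.
  i=3: a_3=6, p_3 = 6*22 + 15 = 147, q_3 = 6*3 + 2 = 20.
  i=4: a_4=1, p_4 = 1*147 + 22 = 169, q_4 = 1*20 + 3 = 23.
  i=5: a_5=2, p_5 = 2*169 + 147 = 485, q_5 = 2*23 + 20 = 66.
Check: 485^2 - 54*66^2 = 235225 - 235224 = 1, so (x, y) = (485, 66) solves the equation, and by the theorem it is the least positive solution.

(x, y) = (485, 66)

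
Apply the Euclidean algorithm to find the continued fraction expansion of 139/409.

Run the Euclidean algorithm on 139 and 409; the successive quotients are the partial quotients a_0, a_1, ... (each step inverts the fractional part left over by the previous one):
  139 = 0*409 + 139, so a_0 = 0.
  409 = 2*139 + 131, so a_1 = 2.
  139 = 1*131 + 8, so a_2 = 1.
  131 = 16*8 + 3, so a_3 = 16.
  8 = 2*3 + 2, so a_4 = 2.
  3 = 1*2 + 1, so a_5 = 1.
  2 = 2*1 + 0, so a_6 = 2.
The remainder reaches 0 after 7 divisions, so the expansion has 7 partial quotients, read off in order.

[0; 2, 1, 16, 2, 1, 2]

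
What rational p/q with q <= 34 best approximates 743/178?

Expand x = 743/178 as a continued fraction with the Euclidean algorithm:
  743 = 4*178 + 31, so a_0 = 4.
  178 = 5*31 + 23, so a_1 = 5.
  31 = 1*23 + 8, so a_2 = 1.
  23 = 2*8 + 7, so a_3 = 2.
  8 = 1*7 + 1, so a_4 = 1.
  7 = 7*1 + 0, so a_5 = 7.
so x = [4; 5, 1, 2, 1, 7].
Convergents (p_i = a_i*p_{i-1} + p_{i-2}, q_i = a_i*q_{i-1} + q_{i-2} with p_{-2}=0, p_{-1}=1, q_{-2}=1, q_{-1}=0), until the denominator exceeds 34:
  i=0: a_0=4, p_0 = 4*1 + 0 = 4, q_0 = 4*0 + 1 = 1.
  i=1: a_1=5, p_1 = 5*4 + 1 = 21, q_1 = 5*1 + 0 = 5.
  i=2: a_2=1, p_2 = 1*21 + 4 = 25, q_2 = 1*5 + 1 = 6.
  i=3: a_3=2, p_3 = 2*25 + 21 = 71, q_3 = 2*6 + 5 = 17.
  i=4: a_4=1, p_4 = 1*71 + 25 = 96, q_4 = 1*17 + 6 = 23.
  i=5: a_5=7, p_5 = 7*96 + 71 = 743, q_5 = 7*23 + 17 = 178.
q_5 = 178 > 34, so the last convergent with denominator <= 34 is p_4/q_4 = 96/23.
The closest fraction with denominator <= 34 is either p_4/q_4 or the intermediate fraction (k*p_4 + p_3)/(k*q_4 + q_3) with the largest k >= 1 whose denominator stays <= 34; these approach x as k grows, and every other convergent or intermediate fraction in range is farther away.
Largest k: floor((34 - q_3)/q_4) = floor((34 - 17)/23) = 0.
Since k = 0, no intermediate fraction beyond p_4/q_4 has denominator <= 34, so the convergent 96/23 is the closest (its error is |743*23 - 96*178|/(178*23) = 1/4094).

96/23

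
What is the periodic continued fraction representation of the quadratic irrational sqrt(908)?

[30; (7, 1, 1, 14, 1, 1, 7, 60)]

Write x_i = (sqrt(908) + m_i)/d_i with (m_0, d_0) = (0, 1). a_0 = floor(sqrt(908)) = 30, since 30^2 = 900 <= 908 < 961 = 31^2.
Iterate m_{i+1} = d_i*a_i - m_i, d_{i+1} = (908 - m_{i+1}^2)/d_i, a_{i+1} = floor((a_0 + m_{i+1})/d_{i+1}):
  m_1 = 1*30 - 0 = 30, d_1 = (908 - 30^2)/1 = 8/1 = 8, a_1 = floor((30 + 30)/8) = 7.
  m_2 = 8*7 - 30 = 26, d_2 = (908 - 26^2)/8 = 232/8 = 29, a_2 = floor((30 + 26)/29) = 1.
  m_3 = 29*1 - 26 = 3, d_3 = (908 - 3^2)/29 = 899/29 = 31, a_3 = floor((30 + 3)/31) = 1.
  m_4 = 31*1 - 3 = 28, d_4 = (908 - 28^2)/31 = 124/31 = 4, a_4 = floor((30 + 28)/4) = 14.
  m_5 = 4*14 - 28 = 28, d_5 = (908 - 28^2)/4 = 124/4 = 31, a_5 = floor((30 + 28)/31) = 1.
  m_6 = 31*1 - 28 = 3, d_6 = (908 - 3^2)/31 = 899/31 = 29, a_6 = floor((30 + 3)/29) = 1.
  m_7 = 29*1 - 3 = 26, d_7 = (908 - 26^2)/29 = 232/29 = 8, a_7 = floor((30 + 26)/8) = 7.
  m_8 = 8*7 - 26 = 30, d_8 = (908 - 30^2)/8 = 8/8 = 1, a_8 = floor((30 + 30)/1) = 60.
  m_9 = 1*60 - 30 = 30, d_9 = (908 - 30^2)/1 = 8/1 = 8: (m_9, d_9) = (m_1, d_1) = (30, 8), so from here the quotients repeat a_1, ..., a_8; the period length is 8.
Hence the expansion of sqrt(908) is a_0 = 30 followed by the repeating block 7, 1, 1, 14, 1, 1, 7, 60 (period 8).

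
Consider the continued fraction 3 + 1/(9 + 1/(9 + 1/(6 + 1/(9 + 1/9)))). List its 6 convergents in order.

Using the convergent recurrence p_i = a_i*p_{i-1} + p_{i-2}, q_i = a_i*q_{i-1} + q_{i-2} with p_{-2}=0, p_{-1}=1, q_{-2}=1, q_{-1}=0:
  i=0: a_0=3, p_0 = 3*1 + 0 = 3, q_0 = 3*0 + 1 = 1.
  i=1: a_1=9, p_1 = 9*3 + 1 = 28, q_1 = 9*1 + 0 = 9.
  i=2: a_2=9, p_2 = 9*28 + 3 = 255, q_2 = 9*9 + 1 = 82.
  i=3: a_3=6, p_3 = 6*255 + 28 = 1558, q_3 = 6*82 + 9 = 501.
  i=4: a_4=9, p_4 = 9*1558 + 255 = 14277, q_4 = 9*501 + 82 = 4591.
  i=5: a_5=9, p_5 = 9*14277 + 1558 = 130051, q_5 = 9*4591 + 501 = 41820.

3/1, 28/9, 255/82, 1558/501, 14277/4591, 130051/41820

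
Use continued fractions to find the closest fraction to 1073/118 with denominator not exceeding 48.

Expand x = 1073/118 as a continued fraction with the Euclidean algorithm:
  1073 = 9*118 + 11, so a_0 = 9.
  118 = 10*11 + 8, so a_1 = 10.
  11 = 1*8 + 3, so a_2 = 1.
  8 = 2*3 + 2, so a_3 = 2.
  3 = 1*2 + 1, so a_4 = 1.
  2 = 2*1 + 0, so a_5 = 2.
so x = [9; 10, 1, 2, 1, 2].
Convergents (p_i = a_i*p_{i-1} + p_{i-2}, q_i = a_i*q_{i-1} + q_{i-2} with p_{-2}=0, p_{-1}=1, q_{-2}=1, q_{-1}=0), until the denominator exceeds 48:
  i=0: a_0=9, p_0 = 9*1 + 0 = 9, q_0 = 9*0 + 1 = 1.
  i=1: a_1=10, p_1 = 10*9 + 1 = 91, q_1 = 10*1 + 0 = 10.
  i=2: a_2=1, p_2 = 1*91 + 9 = 100, q_2 = 1*10 + 1 = 11.
  i=3: a_3=2, p_3 = 2*100 + 91 = 291, q_3 = 2*11 + 10 = 32.
  i=4: a_4=1, p_4 = 1*291 + 100 = 391, q_4 = 1*32 + 11 = 43.
  i=5: a_5=2, p_5 = 2*391 + 291 = 1073, q_5 = 2*43 + 32 = 118.
q_5 = 118 > 48, so the last convergent with denominator <= 48 is p_4/q_4 = 391/43.
The closest fraction with denominator <= 48 is either p_4/q_4 or the intermediate fraction (k*p_4 + p_3)/(k*q_4 + q_3) with the largest k >= 1 whose denominator stays <= 48; these approach x as k grows, and every other convergent or intermediate fraction in range is farther away.
Largest k: floor((48 - q_3)/q_4) = floor((48 - 32)/43) = 0.
Since k = 0, no intermediate fraction beyond p_4/q_4 has denominator <= 48, so the convergent 391/43 is the closest (its error is |1073*43 - 391*118|/(118*43) = 1/5074).

391/43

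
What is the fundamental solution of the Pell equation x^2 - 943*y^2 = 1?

(x, y) = (737, 24)

First expand sqrt(943) as a continued fraction. With x_i = (sqrt(943) + m_i)/d_i and (m_0, d_0) = (0, 1): a_0 = floor(sqrt(943)) = 30, since 30^2 = 900 <= 943 < 961 = 31^2.
Iterate m_{i+1} = d_i*a_i - m_i, d_{i+1} = (943 - m_{i+1}^2)/d_i, a_{i+1} = floor((a_0 + m_{i+1})/d_{i+1}):
  m_1 = 1*30 - 0 = 30, d_1 = (943 - 30^2)/1 = 43/1 = 43, a_1 = floor((30 + 30)/43) = 1.
  m_2 = 43*1 - 30 = 13, d_2 = (943 - 13^2)/43 = 774/43 = 18, a_2 = floor((30 + 13)/18) = 2.
  m_3 = 18*2 - 13 = 23, d_3 = (943 - 23^2)/18 = 414/18 = 23, a_3 = floor((30 + 23)/23) = 2.
  m_4 = 23*2 - 23 = 23, d_4 = (943 - 23^2)/23 = 414/23 = 18, a_4 = floor((30 + 23)/18) = 2.
  m_5 = 18*2 - 23 = 13, d_5 = (943 - 13^2)/18 = 774/18 = 43, a_5 = floor((30 + 13)/43) = 1.
  m_6 = 43*1 - 13 = 30, d_6 = (943 - 30^2)/43 = 43/43 = 1, a_6 = floor((30 + 30)/1) = 60.
  m_7 = 1*60 - 30 = 30, d_7 = (943 - 30^2)/1 = 43/1 = 43: (m_7, d_7) = (m_1, d_1) = (30, 43), so from here the quotients repeat a_1, ..., a_6; the period length is 6.
So sqrt(943) = [30; (1, 2, 2, 2, 1, 60)] with period length k = 6.
k is even, so the fundamental solution of x^2 - 943y^2 = 1 is (p_{k-1}, q_{k-1}) = (p_5, q_5); compute convergents through index 5.
Convergents (p_i = a_i*p_{i-1} + p_{i-2}, q_i = a_i*q_{i-1} + q_{i-2} with p_{-2}=0, p_{-1}=1, q_{-2}=1, q_{-1}=0):
  i=0: a_0=30, p_0 = 30*1 + 0 = 30, q_0 = 30*0 + 1 = 1.
  i=1: a_1=1, p_1 = 1*30 + 1 = 31, q_1 = 1*1 + 0 = 1.
  i=2: a_2=2, p_2 = 2*31 + 30 = 92, q_2 = 2*1 + 1 = 3.
  i=3: a_3=2, p_3 = 2*92 + 31 = 215, q_3 = 2*3 + 1 = 7.
  i=4: a_4=2, p_4 = 2*215 + 92 = 522, q_4 = 2*7 + 3 = 17.
  i=5: a_5=1, p_5 = 1*522 + 215 = 737, q_5 = 1*17 + 7 = 24.
Check: 737^2 - 943*24^2 = 543169 - 543168 = 1, so (x, y) = (737, 24) solves the equation, and by the theorem it is the least positive solution.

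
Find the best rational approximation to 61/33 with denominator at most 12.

Expand x = 61/33 as a continued fraction with the Euclidean algorithm:
  61 = 1*33 + 28, so a_0 = 1.
  33 = 1*28 + 5, so a_1 = 1.
  28 = 5*5 + 3, so a_2 = 5.
  5 = 1*3 + 2, so a_3 = 1.
  3 = 1*2 + 1, so a_4 = 1.
  2 = 2*1 + 0, so a_5 = 2.
so x = [1; 1, 5, 1, 1, 2].
Convergents (p_i = a_i*p_{i-1} + p_{i-2}, q_i = a_i*q_{i-1} + q_{i-2} with p_{-2}=0, p_{-1}=1, q_{-2}=1, q_{-1}=0), until the denominator exceeds 12:
  i=0: a_0=1, p_0 = 1*1 + 0 = 1, q_0 = 1*0 + 1 = 1.
  i=1: a_1=1, p_1 = 1*1 + 1 = 2, q_1 = 1*1 + 0 = 1.
  i=2: a_2=5, p_2 = 5*2 + 1 = 11, q_2 = 5*1 + 1 = 6.
  i=3: a_3=1, p_3 = 1*11 + 2 = 13, q_3 = 1*6 + 1 = 7.
  i=4: a_4=1, p_4 = 1*13 + 11 = 24, q_4 = 1*7 + 6 = 13.
q_4 = 13 > 12, so the last convergent with denominator <= 12 is p_3/q_3 = 13/7.
The closest fraction with denominator <= 12 is either p_3/q_3 or the intermediate fraction (k*p_3 + p_2)/(k*q_3 + q_2) with the largest k >= 1 whose denominator stays <= 12; these approach x as k grows, and every other convergent or intermediate fraction in range is farther away.
Largest k: floor((12 - q_2)/q_3) = floor((12 - 6)/7) = 0.
Since k = 0, no intermediate fraction beyond p_3/q_3 has denominator <= 12, so the convergent 13/7 is the closest (its error is |61*7 - 13*33|/(33*7) = 2/231).

13/7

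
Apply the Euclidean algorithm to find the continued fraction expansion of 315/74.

[4; 3, 1, 8, 2]

Run the Euclidean algorithm on 315 and 74; the successive quotients are the partial quotients a_0, a_1, ... (each step inverts the fractional part left over by the previous one):
  315 = 4*74 + 19, so a_0 = 4.
  74 = 3*19 + 17, so a_1 = 3.
  19 = 1*17 + 2, so a_2 = 1.
  17 = 8*2 + 1, so a_3 = 8.
  2 = 2*1 + 0, so a_4 = 2.
The remainder reaches 0 after 5 divisions, so the expansion has 5 partial quotients, read off in order.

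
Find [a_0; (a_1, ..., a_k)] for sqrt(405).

Write x_i = (sqrt(405) + m_i)/d_i with (m_0, d_0) = (0, 1). a_0 = floor(sqrt(405)) = 20, since 20^2 = 400 <= 405 < 441 = 21^2.
Iterate m_{i+1} = d_i*a_i - m_i, d_{i+1} = (405 - m_{i+1}^2)/d_i, a_{i+1} = floor((a_0 + m_{i+1})/d_{i+1}):
  m_1 = 1*20 - 0 = 20, d_1 = (405 - 20^2)/1 = 5/1 = 5, a_1 = floor((20 + 20)/5) = 8.
  m_2 = 5*8 - 20 = 20, d_2 = (405 - 20^2)/5 = 5/5 = 1, a_2 = floor((20 + 20)/1) = 40.
  m_3 = 1*40 - 20 = 20, d_3 = (405 - 20^2)/1 = 5/1 = 5: (m_3, d_3) = (m_1, d_1) = (20, 5), so from here the quotients repeat a_1, a_2; the period length is 2.
Hence the expansion of sqrt(405) is a_0 = 20 followed by the repeating block 8, 40 (period 2).

[20; (8, 40)]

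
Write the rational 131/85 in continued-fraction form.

[1; 1, 1, 5, 1, 1, 3]

Run the Euclidean algorithm on 131 and 85; the successive quotients are the partial quotients a_0, a_1, ... (each step inverts the fractional part left over by the previous one):
  131 = 1*85 + 46, so a_0 = 1.
  85 = 1*46 + 39, so a_1 = 1.
  46 = 1*39 + 7, so a_2 = 1.
  39 = 5*7 + 4, so a_3 = 5.
  7 = 1*4 + 3, so a_4 = 1.
  4 = 1*3 + 1, so a_5 = 1.
  3 = 3*1 + 0, so a_6 = 3.
The remainder reaches 0 after 7 divisions, so the expansion has 7 partial quotients, read off in order.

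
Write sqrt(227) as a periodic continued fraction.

Write x_i = (sqrt(227) + m_i)/d_i with (m_0, d_0) = (0, 1). a_0 = floor(sqrt(227)) = 15, since 15^2 = 225 <= 227 < 256 = 16^2.
Iterate m_{i+1} = d_i*a_i - m_i, d_{i+1} = (227 - m_{i+1}^2)/d_i, a_{i+1} = floor((a_0 + m_{i+1})/d_{i+1}):
  m_1 = 1*15 - 0 = 15, d_1 = (227 - 15^2)/1 = 2/1 = 2, a_1 = floor((15 + 15)/2) = 15.
  m_2 = 2*15 - 15 = 15, d_2 = (227 - 15^2)/2 = 2/2 = 1, a_2 = floor((15 + 15)/1) = 30.
  m_3 = 1*30 - 15 = 15, d_3 = (227 - 15^2)/1 = 2/1 = 2: (m_3, d_3) = (m_1, d_1) = (15, 2), so from here the quotients repeat a_1, a_2; the period length is 2.
Hence the expansion of sqrt(227) is a_0 = 15 followed by the repeating block 15, 30 (period 2).

[15; (15, 30)]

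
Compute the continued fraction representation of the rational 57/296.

[0; 5, 5, 5, 2]

Run the Euclidean algorithm on 57 and 296; the successive quotients are the partial quotients a_0, a_1, ... (each step inverts the fractional part left over by the previous one):
  57 = 0*296 + 57, so a_0 = 0.
  296 = 5*57 + 11, so a_1 = 5.
  57 = 5*11 + 2, so a_2 = 5.
  11 = 5*2 + 1, so a_3 = 5.
  2 = 2*1 + 0, so a_4 = 2.
The remainder reaches 0 after 5 divisions, so the expansion has 5 partial quotients, read off in order.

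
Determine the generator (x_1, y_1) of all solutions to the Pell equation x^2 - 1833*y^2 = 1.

First expand sqrt(1833) as a continued fraction. With x_i = (sqrt(1833) + m_i)/d_i and (m_0, d_0) = (0, 1): a_0 = floor(sqrt(1833)) = 42, since 42^2 = 1764 <= 1833 < 1849 = 43^2.
Iterate m_{i+1} = d_i*a_i - m_i, d_{i+1} = (1833 - m_{i+1}^2)/d_i, a_{i+1} = floor((a_0 + m_{i+1})/d_{i+1}):
  m_1 = 1*42 - 0 = 42, d_1 = (1833 - 42^2)/1 = 69/1 = 69, a_1 = floor((42 + 42)/69) = 1.
  m_2 = 69*1 - 42 = 27, d_2 = (1833 - 27^2)/69 = 1104/69 = 16, a_2 = floor((42 + 27)/16) = 4.
  m_3 = 16*4 - 27 = 37, d_3 = (1833 - 37^2)/16 = 464/16 = 29, a_3 = floor((42 + 37)/29) = 2.
  m_4 = 29*2 - 37 = 21, d_4 = (1833 - 21^2)/29 = 1392/29 = 48, a_4 = floor((42 + 21)/48) = 1.
  m_5 = 48*1 - 21 = 27, d_5 = (1833 - 27^2)/48 = 1104/48 = 23, a_5 = floor((42 + 27)/23) = 3.
  m_6 = 23*3 - 27 = 42, d_6 = (1833 - 42^2)/23 = 69/23 = 3, a_6 = floor((42 + 42)/3) = 28.
  m_7 = 3*28 - 42 = 42, d_7 = (1833 - 42^2)/3 = 69/3 = 23, a_7 = floor((42 + 42)/23) = 3.
  m_8 = 23*3 - 42 = 27, d_8 = (1833 - 27^2)/23 = 1104/23 = 48, a_8 = floor((42 + 27)/48) = 1.
  m_9 = 48*1 - 27 = 21, d_9 = (1833 - 21^2)/48 = 1392/48 = 29, a_9 = floor((42 + 21)/29) = 2.
  m_10 = 29*2 - 21 = 37, d_10 = (1833 - 37^2)/29 = 464/29 = 16, a_10 = floor((42 + 37)/16) = 4.
  m_11 = 16*4 - 37 = 27, d_11 = (1833 - 27^2)/16 = 1104/16 = 69, a_11 = floor((42 + 27)/69) = 1.
  m_12 = 69*1 - 27 = 42, d_12 = (1833 - 42^2)/69 = 69/69 = 1, a_12 = floor((42 + 42)/1) = 84.
  m_13 = 1*84 - 42 = 42, d_13 = (1833 - 42^2)/1 = 69/1 = 69: (m_13, d_13) = (m_1, d_1) = (42, 69), so from here the quotients repeat a_1, ..., a_12; the period length is 12.
So sqrt(1833) = [42; (1, 4, 2, 1, 3, 28, 3, 1, 2, 4, 1, 84)] with period length k = 12.
k is even, so the fundamental solution of x^2 - 1833y^2 = 1 is (p_{k-1}, q_{k-1}) = (p_11, q_11); compute convergents through index 11.
Convergents (p_i = a_i*p_{i-1} + p_{i-2}, q_i = a_i*q_{i-1} + q_{i-2} with p_{-2}=0, p_{-1}=1, q_{-2}=1, q_{-1}=0):
  i=0: a_0=42, p_0 = 42*1 + 0 = 42, q_0 = 42*0 + 1 = 1.
  i=1: a_1=1, p_1 = 1*42 + 1 = 43, q_1 = 1*1 + 0 = 1.
  i=2: a_2=4, p_2 = 4*43 + 42 = 214, q_2 = 4*1 + 1 = 5.
  i=3: a_3=2, p_3 = 2*214 + 43 = 471, q_3 = 2*5 + 1 = 11.
  i=4: a_4=1, p_4 = 1*471 + 214 = 685, q_4 = 1*11 + 5 = 16.
  i=5: a_5=3, p_5 = 3*685 + 471 = 2526, q_5 = 3*16 + 11 = 59.
  i=6: a_6=28, p_6 = 28*2526 + 685 = 71413, q_6 = 28*59 + 16 = 1668.
  i=7: a_7=3, p_7 = 3*71413 + 2526 = 216765, q_7 = 3*1668 + 59 = 5063.
  i=8: a_8=1, p_8 = 1*216765 + 71413 = 288178, q_8 = 1*5063 + 1668 = 6731.
  i=9: a_9=2, p_9 = 2*288178 + 216765 = 793121, q_9 = 2*6731 + 5063 = 18525.
  i=10: a_10=4, p_10 = 4*793121 + 288178 = 3460662, q_10 = 4*18525 + 6731 = 80831.
  i=11: a_11=1, p_11 = 1*3460662 + 793121 = 4253783, q_11 = 1*80831 + 18525 = 99356.
Check: 4253783^2 - 1833*99356^2 = 18094669811089 - 18094669811088 = 1, so (x, y) = (4253783, 99356) solves the equation, and by the theorem it is the least positive solution.

(x, y) = (4253783, 99356)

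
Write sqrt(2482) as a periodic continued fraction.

Write x_i = (sqrt(2482) + m_i)/d_i with (m_0, d_0) = (0, 1). a_0 = floor(sqrt(2482)) = 49, since 49^2 = 2401 <= 2482 < 2500 = 50^2.
Iterate m_{i+1} = d_i*a_i - m_i, d_{i+1} = (2482 - m_{i+1}^2)/d_i, a_{i+1} = floor((a_0 + m_{i+1})/d_{i+1}):
  m_1 = 1*49 - 0 = 49, d_1 = (2482 - 49^2)/1 = 81/1 = 81, a_1 = floor((49 + 49)/81) = 1.
  m_2 = 81*1 - 49 = 32, d_2 = (2482 - 32^2)/81 = 1458/81 = 18, a_2 = floor((49 + 32)/18) = 4.
  m_3 = 18*4 - 32 = 40, d_3 = (2482 - 40^2)/18 = 882/18 = 49, a_3 = floor((49 + 40)/49) = 1.
  m_4 = 49*1 - 40 = 9, d_4 = (2482 - 9^2)/49 = 2401/49 = 49, a_4 = floor((49 + 9)/49) = 1.
  m_5 = 49*1 - 9 = 40, d_5 = (2482 - 40^2)/49 = 882/49 = 18, a_5 = floor((49 + 40)/18) = 4.
  m_6 = 18*4 - 40 = 32, d_6 = (2482 - 32^2)/18 = 1458/18 = 81, a_6 = floor((49 + 32)/81) = 1.
  m_7 = 81*1 - 32 = 49, d_7 = (2482 - 49^2)/81 = 81/81 = 1, a_7 = floor((49 + 49)/1) = 98.
  m_8 = 1*98 - 49 = 49, d_8 = (2482 - 49^2)/1 = 81/1 = 81: (m_8, d_8) = (m_1, d_1) = (49, 81), so from here the quotients repeat a_1, ..., a_7; the period length is 7.
Hence the expansion of sqrt(2482) is a_0 = 49 followed by the repeating block 1, 4, 1, 1, 4, 1, 98 (period 7).

[49; (1, 4, 1, 1, 4, 1, 98)]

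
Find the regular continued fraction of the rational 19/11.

[1; 1, 2, 1, 2]

Run the Euclidean algorithm on 19 and 11; the successive quotients are the partial quotients a_0, a_1, ... (each step inverts the fractional part left over by the previous one):
  19 = 1*11 + 8, so a_0 = 1.
  11 = 1*8 + 3, so a_1 = 1.
  8 = 2*3 + 2, so a_2 = 2.
  3 = 1*2 + 1, so a_3 = 1.
  2 = 2*1 + 0, so a_4 = 2.
The remainder reaches 0 after 5 divisions, so the expansion has 5 partial quotients, read off in order.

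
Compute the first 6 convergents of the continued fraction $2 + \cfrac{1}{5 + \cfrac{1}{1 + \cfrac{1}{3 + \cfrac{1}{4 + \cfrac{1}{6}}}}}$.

Using the convergent recurrence p_i = a_i*p_{i-1} + p_{i-2}, q_i = a_i*q_{i-1} + q_{i-2} with p_{-2}=0, p_{-1}=1, q_{-2}=1, q_{-1}=0:
  i=0: a_0=2, p_0 = 2*1 + 0 = 2, q_0 = 2*0 + 1 = 1.
  i=1: a_1=5, p_1 = 5*2 + 1 = 11, q_1 = 5*1 + 0 = 5.
  i=2: a_2=1, p_2 = 1*11 + 2 = 13, q_2 = 1*5 + 1 = 6.
  i=3: a_3=3, p_3 = 3*13 + 11 = 50, q_3 = 3*6 + 5 = 23.
  i=4: a_4=4, p_4 = 4*50 + 13 = 213, q_4 = 4*23 + 6 = 98.
  i=5: a_5=6, p_5 = 6*213 + 50 = 1328, q_5 = 6*98 + 23 = 611.

2/1, 11/5, 13/6, 50/23, 213/98, 1328/611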